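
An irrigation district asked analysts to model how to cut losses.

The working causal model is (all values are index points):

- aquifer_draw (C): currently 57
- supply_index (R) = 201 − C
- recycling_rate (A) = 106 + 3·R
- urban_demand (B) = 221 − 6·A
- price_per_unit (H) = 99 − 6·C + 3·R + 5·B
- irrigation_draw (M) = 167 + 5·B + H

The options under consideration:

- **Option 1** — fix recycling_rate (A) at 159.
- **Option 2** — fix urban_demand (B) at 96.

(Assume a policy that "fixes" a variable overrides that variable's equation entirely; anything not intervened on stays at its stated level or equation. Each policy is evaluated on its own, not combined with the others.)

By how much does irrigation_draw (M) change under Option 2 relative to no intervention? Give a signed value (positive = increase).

31030

Baseline:
  C = 57
  R = 201 − 57 = 144
  A = 106 + 3·144 = 538
  B = 221 − 6·538 = -3007
  H = 99 − 6·57 + 3·144 + 5·(-3007) = -14846
  M = 167 + 5·(-3007) + (-14846) = -29714
Option 2 (B := 96):
  C = 57
  R = 201 − 57 = 144
  A = 106 + 3·144 = 538
  B = 96
  H = 99 − 6·57 + 3·144 + 5·96 = 669
  M = 167 + 5·96 + 669 = 1316
Change in M: 1316 − (-29714) = 31030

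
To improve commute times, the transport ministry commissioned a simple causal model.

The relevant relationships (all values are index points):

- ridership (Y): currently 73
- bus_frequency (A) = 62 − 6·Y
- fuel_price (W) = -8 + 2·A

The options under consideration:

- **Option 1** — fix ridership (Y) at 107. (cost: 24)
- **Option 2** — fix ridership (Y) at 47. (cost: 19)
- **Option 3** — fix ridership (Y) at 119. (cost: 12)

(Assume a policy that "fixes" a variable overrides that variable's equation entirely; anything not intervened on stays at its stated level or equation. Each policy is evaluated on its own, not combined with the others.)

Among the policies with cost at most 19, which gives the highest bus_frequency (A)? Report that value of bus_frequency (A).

-220

Option 2 (Y := 47):
  Y = 47
  A = 62 − 6·47 = -220
Option 3 (Y := 119):
  Y = 119
  A = 62 − 6·119 = -652
Comparing — Option 2: A=-220, Option 3: A=-652. Highest is -220 (Option 2).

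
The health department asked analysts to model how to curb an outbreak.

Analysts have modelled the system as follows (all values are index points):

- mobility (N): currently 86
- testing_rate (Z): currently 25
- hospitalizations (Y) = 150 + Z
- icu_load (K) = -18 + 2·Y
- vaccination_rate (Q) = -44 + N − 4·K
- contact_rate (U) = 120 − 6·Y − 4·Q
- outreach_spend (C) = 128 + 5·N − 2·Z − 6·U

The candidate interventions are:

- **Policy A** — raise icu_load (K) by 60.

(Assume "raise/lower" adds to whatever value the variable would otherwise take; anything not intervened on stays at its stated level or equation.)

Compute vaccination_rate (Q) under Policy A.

-1526

Policy A (K + 60):
  N = 86
  Z = 25
  Y = 150 + 25 = 175
  K = -18 + 2·175 (+60 from intervention) = 392
  Q = -44 + 86 − 4·392 = -1526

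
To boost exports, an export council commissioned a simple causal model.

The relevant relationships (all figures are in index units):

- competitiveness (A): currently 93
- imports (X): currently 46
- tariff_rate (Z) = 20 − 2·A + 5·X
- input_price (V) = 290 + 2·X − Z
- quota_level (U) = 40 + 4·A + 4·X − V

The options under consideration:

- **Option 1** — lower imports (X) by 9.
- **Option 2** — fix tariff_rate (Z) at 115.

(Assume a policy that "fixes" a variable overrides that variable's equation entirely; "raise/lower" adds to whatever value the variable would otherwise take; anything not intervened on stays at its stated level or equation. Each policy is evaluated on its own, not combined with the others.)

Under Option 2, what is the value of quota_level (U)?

329

Option 2 (Z := 115):
  A = 93
  X = 46
  Z = 115
  V = 290 + 2·46 − 115 = 267
  U = 40 + 4·93 + 4·46 − 267 = 329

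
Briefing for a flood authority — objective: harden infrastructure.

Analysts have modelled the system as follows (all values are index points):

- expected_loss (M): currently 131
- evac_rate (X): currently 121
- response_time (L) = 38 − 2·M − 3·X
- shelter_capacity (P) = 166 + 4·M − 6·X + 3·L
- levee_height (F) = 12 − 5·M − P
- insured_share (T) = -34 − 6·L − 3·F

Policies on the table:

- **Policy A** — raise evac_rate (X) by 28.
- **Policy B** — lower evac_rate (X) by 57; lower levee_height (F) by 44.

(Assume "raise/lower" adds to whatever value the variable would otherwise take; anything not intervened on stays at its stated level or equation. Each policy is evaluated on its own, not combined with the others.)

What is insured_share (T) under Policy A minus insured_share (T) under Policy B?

-2427

Policy A (X + 28):
  M = 131
  X = 121 + 28 = 149
  L = 38 − 2·131 − 3·149 = -671
  P = 166 + 4·131 − 6·149 + 3·(-671) = -2217
  F = 12 − 5·131 − (-2217) = 1574
  T = -34 − 6·(-671) − 3·1574 = -730
Policy B (X − 57, F − 44):
  M = 131
  X = 121 − 57 = 64
  L = 38 − 2·131 − 3·64 = -416
  P = 166 + 4·131 − 6·64 + 3·(-416) = -942
  F = 12 − 5·131 − (-942) (−44 from intervention) = 255
  T = -34 − 6·(-416) − 3·255 = 1697
T: -730 − 1697 = -2427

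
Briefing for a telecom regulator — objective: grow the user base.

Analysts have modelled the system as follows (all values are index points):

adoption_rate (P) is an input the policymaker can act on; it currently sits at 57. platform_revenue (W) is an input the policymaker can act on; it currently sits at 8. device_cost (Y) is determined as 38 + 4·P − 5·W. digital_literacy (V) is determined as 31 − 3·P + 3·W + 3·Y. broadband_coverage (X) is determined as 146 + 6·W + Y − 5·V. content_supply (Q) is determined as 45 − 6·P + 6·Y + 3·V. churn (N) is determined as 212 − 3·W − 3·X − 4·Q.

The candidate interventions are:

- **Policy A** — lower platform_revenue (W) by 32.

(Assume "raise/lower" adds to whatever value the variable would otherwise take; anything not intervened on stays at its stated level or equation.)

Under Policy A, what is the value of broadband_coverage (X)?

Policy A (W − 32):
  P = 57
  W = 8 − 32 = -24
  Y = 38 + 4·57 − 5·(-24) = 386
  V = 31 − 3·57 + 3·(-24) + 3·386 = 946
  X = 146 + 6·(-24) + 386 − 5·946 = -4342

-4342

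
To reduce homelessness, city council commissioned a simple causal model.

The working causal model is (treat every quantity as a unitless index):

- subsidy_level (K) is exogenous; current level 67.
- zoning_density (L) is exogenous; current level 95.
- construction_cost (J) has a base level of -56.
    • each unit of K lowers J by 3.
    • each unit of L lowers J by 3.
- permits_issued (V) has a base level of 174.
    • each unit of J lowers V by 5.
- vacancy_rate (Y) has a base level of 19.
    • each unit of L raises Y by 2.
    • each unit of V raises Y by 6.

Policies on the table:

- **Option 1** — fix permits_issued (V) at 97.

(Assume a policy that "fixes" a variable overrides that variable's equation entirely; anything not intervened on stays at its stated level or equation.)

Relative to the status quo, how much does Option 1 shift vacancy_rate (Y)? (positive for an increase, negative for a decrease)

-16722

Baseline:
  K = 67
  L = 95
  J = -56 − 3·67 − 3·95 = -542
  V = 174 − 5·(-542) = 2884
  Y = 19 + 2·95 + 6·2884 = 17513
Option 1 (V := 97):
  K = 67
  L = 95
  J = -56 − 3·67 − 3·95 = -542
  V = 97
  Y = 19 + 2·95 + 6·97 = 791
Change in Y: 791 − 17513 = -16722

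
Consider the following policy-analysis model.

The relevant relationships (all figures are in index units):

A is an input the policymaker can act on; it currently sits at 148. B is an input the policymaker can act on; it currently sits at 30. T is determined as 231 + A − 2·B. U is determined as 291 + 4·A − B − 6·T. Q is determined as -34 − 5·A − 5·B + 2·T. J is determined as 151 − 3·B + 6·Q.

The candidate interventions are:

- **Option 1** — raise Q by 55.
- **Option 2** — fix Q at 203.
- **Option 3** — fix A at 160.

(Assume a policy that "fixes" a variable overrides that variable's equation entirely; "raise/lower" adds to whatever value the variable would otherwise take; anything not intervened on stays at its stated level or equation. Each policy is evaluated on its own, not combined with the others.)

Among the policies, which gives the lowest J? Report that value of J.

-1871

Option 1 (Q + 55):
  A = 148
  B = 30
  T = 231 + 148 − 2·30 = 319
  Q = -34 − 5·148 − 5·30 + 2·319 (+55 from intervention) = -231
  J = 151 − 3·30 + 6·(-231) = -1325
Option 2 (Q := 203):
  A = 148
  B = 30
  T = 231 + 148 − 2·30 = 319
  Q = 203
  J = 151 − 3·30 + 6·203 = 1279
Option 3 (A := 160):
  A = 160
  B = 30
  T = 231 + 160 − 2·30 = 331
  Q = -34 − 5·160 − 5·30 + 2·331 = -322
  J = 151 − 3·30 + 6·(-322) = -1871
Comparing — Option 1: J=-1325, Option 2: J=1279, Option 3: J=-1871. Lowest is -1871 (Option 3).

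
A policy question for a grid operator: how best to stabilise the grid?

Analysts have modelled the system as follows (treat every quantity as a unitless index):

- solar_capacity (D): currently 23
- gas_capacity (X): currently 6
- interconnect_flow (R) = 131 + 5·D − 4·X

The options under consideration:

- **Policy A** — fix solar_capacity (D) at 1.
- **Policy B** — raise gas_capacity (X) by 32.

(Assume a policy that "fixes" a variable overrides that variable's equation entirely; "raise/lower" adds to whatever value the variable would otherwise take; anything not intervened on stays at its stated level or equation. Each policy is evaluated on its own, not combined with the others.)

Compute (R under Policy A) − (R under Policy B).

18

Policy A (D := 1):
  D = 1
  X = 6
  R = 131 + 5·1 − 4·6 = 112
Policy B (X + 32):
  D = 23
  X = 6 + 32 = 38
  R = 131 + 5·23 − 4·38 = 94
R: 112 − 94 = 18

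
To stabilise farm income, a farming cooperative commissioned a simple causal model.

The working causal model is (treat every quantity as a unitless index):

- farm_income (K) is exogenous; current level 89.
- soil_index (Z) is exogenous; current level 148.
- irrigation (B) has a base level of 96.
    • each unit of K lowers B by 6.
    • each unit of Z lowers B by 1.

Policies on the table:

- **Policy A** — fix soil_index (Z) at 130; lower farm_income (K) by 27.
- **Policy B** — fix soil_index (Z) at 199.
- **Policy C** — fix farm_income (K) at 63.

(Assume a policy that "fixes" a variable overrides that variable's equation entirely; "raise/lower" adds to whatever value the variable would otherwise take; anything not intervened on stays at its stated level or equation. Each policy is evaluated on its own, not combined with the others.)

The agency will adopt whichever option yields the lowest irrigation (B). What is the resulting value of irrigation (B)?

Policy A (Z := 130, K − 27):
  K = 89 − 27 = 62
  Z = 130
  B = 96 − 6·62 − 130 = -406
Policy B (Z := 199):
  K = 89
  Z = 199
  B = 96 − 6·89 − 199 = -637
Policy C (K := 63):
  K = 63
  Z = 148
  B = 96 − 6·63 − 148 = -430
Comparing — Policy A: B=-406, Policy B: B=-637, Policy C: B=-430. Lowest is -637 (Policy B).

-637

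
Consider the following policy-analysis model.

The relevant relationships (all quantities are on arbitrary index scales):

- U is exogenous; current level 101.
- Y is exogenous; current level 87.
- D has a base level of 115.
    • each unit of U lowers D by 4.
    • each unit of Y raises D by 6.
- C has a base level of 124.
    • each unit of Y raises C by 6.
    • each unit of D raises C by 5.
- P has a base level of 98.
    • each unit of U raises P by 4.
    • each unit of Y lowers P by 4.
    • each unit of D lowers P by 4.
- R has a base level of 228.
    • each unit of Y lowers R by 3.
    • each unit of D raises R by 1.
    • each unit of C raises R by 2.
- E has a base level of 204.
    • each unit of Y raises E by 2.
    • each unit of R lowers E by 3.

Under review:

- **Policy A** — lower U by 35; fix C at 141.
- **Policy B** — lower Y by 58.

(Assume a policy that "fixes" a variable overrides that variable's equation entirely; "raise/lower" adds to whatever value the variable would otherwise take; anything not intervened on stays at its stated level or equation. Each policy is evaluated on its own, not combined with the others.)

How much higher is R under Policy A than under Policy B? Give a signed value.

Policy A (U − 35, C := 141):
  U = 101 − 35 = 66
  Y = 87
  D = 115 − 4·66 + 6·87 = 373
  C = 141
  R = 228 − 3·87 + 373 + 2·141 = 622
Policy B (Y − 58):
  U = 101
  Y = 87 − 58 = 29
  D = 115 − 4·101 + 6·29 = -115
  C = 124 + 6·29 + 5·(-115) = -277
  R = 228 − 3·29 + (-115) + 2·(-277) = -528
R: 622 − (-528) = 1150

1150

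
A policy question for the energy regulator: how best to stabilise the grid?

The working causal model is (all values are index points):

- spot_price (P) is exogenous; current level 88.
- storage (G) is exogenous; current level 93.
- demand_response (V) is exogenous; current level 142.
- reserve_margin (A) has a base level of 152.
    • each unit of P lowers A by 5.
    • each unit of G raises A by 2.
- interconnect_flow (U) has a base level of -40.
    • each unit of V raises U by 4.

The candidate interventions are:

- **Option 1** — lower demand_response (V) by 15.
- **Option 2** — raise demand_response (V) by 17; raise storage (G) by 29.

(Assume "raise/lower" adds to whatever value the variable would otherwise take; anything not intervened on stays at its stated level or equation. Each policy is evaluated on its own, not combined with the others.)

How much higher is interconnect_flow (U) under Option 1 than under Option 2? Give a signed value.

Option 1 (V − 15):
  V = 142 − 15 = 127
  U = -40 + 4·127 = 468
Option 2 (V + 17, G + 29):
  V = 142 + 17 = 159
  U = -40 + 4·159 = 596
U: 468 − 596 = -128

-128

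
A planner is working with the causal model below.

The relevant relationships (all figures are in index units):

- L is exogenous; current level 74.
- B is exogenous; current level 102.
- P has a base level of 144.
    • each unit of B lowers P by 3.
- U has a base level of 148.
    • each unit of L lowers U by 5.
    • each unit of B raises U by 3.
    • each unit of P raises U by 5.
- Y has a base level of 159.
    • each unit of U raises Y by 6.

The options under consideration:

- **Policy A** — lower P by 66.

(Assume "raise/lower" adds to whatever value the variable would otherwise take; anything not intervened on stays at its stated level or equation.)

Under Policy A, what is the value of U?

-1056

Policy A (P − 66):
  L = 74
  B = 102
  P = 144 − 3·102 (−66 from intervention) = -228
  U = 148 − 5·74 + 3·102 + 5·(-228) = -1056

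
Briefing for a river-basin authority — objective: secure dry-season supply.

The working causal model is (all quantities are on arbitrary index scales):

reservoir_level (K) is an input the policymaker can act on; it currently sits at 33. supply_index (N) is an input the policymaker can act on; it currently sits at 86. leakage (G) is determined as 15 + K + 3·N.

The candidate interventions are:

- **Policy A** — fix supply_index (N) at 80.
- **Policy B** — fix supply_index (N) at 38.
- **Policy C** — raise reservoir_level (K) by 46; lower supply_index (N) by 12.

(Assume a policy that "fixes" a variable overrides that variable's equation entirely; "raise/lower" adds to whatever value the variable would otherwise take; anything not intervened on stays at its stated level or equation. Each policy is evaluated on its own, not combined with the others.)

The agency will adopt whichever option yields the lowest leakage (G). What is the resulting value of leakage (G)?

162

Policy A (N := 80):
  K = 33
  N = 80
  G = 15 + 33 + 3·80 = 288
Policy B (N := 38):
  K = 33
  N = 38
  G = 15 + 33 + 3·38 = 162
Policy C (K + 46, N − 12):
  K = 33 + 46 = 79
  N = 86 − 12 = 74
  G = 15 + 79 + 3·74 = 316
Comparing — Policy A: G=288, Policy B: G=162, Policy C: G=316. Lowest is 162 (Policy B).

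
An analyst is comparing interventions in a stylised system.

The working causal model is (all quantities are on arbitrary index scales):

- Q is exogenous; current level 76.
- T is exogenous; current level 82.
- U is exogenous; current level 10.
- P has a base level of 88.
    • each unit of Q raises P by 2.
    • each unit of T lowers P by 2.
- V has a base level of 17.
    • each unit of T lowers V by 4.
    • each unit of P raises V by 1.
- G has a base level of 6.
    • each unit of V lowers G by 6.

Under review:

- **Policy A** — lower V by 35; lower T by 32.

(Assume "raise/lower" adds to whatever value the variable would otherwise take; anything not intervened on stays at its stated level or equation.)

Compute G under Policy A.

474

Policy A (V − 35, T − 32):
  Q = 76
  T = 82 − 32 = 50
  P = 88 + 2·76 − 2·50 = 140
  V = 17 − 4·50 + 140 (−35 from intervention) = -78
  G = 6 − 6·(-78) = 474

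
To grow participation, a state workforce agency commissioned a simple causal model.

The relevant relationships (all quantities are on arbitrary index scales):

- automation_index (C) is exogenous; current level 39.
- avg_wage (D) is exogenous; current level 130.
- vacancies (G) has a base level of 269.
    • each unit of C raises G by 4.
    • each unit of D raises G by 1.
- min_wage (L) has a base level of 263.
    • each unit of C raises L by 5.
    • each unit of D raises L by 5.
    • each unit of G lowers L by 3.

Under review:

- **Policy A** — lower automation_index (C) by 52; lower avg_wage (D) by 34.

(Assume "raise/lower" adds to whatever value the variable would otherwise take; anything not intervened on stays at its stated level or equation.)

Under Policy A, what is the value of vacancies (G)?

313

Policy A (C − 52, D − 34):
  C = 39 − 52 = -13
  D = 130 − 34 = 96
  G = 269 + 4·(-13) + 96 = 313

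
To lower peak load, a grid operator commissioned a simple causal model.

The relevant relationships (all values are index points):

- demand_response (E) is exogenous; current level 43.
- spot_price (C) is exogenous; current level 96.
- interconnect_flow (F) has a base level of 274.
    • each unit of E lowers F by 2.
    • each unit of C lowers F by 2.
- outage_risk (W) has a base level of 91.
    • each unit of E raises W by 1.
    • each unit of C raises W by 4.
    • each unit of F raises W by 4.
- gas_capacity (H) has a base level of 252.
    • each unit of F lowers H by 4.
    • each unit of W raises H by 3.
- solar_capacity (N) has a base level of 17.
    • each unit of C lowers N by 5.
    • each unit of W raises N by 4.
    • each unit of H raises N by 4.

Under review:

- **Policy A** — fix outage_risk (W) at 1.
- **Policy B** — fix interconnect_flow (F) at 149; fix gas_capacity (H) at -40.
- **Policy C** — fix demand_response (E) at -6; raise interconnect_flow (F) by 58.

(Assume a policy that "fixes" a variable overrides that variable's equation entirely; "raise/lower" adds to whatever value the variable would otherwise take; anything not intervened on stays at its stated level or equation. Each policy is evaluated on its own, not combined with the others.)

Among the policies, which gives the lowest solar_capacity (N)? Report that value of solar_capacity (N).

625

Policy A (W := 1):
  E = 43
  C = 96
  F = 274 − 2·43 − 2·96 = -4
  W = 1
  H = 252 − 4·(-4) + 3·1 = 271
  N = 17 − 5·96 + 4·1 + 4·271 = 625
Policy B (F := 149, H := -40):
  E = 43
  C = 96
  F = 149
  W = 91 + 43 + 4·96 + 4·149 = 1114
  H = -40
  N = 17 − 5·96 + 4·1114 + 4·(-40) = 3833
Policy C (E := -6, F + 58):
  E = -6
  C = 96
  F = 274 − 2·(-6) − 2·96 (+58 from intervention) = 152
  W = 91 + (-6) + 4·96 + 4·152 = 1077
  H = 252 − 4·152 + 3·1077 = 2875
  N = 17 − 5·96 + 4·1077 + 4·2875 = 15345
Comparing — Policy A: N=625, Policy B: N=3833, Policy C: N=15345. Lowest is 625 (Policy A).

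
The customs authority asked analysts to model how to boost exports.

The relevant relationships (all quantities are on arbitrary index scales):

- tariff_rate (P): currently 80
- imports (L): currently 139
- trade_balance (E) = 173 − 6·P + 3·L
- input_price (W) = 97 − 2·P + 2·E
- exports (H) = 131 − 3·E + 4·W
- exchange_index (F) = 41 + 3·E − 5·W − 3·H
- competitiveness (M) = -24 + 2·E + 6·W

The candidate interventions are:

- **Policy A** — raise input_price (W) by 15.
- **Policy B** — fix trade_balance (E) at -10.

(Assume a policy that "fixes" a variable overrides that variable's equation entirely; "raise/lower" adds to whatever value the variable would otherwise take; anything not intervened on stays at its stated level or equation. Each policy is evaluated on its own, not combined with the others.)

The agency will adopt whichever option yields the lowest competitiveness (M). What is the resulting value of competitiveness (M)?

Policy A (W + 15):
  P = 80
  L = 139
  E = 173 − 6·80 + 3·139 = 110
  W = 97 − 2·80 + 2·110 (+15 from intervention) = 172
  M = -24 + 2·110 + 6·172 = 1228
Policy B (E := -10):
  P = 80
  L = 139
  E = -10
  W = 97 − 2·80 + 2·(-10) = -83
  M = -24 + 2·(-10) + 6·(-83) = -542
Comparing — Policy A: M=1228, Policy B: M=-542. Lowest is -542 (Policy B).

-542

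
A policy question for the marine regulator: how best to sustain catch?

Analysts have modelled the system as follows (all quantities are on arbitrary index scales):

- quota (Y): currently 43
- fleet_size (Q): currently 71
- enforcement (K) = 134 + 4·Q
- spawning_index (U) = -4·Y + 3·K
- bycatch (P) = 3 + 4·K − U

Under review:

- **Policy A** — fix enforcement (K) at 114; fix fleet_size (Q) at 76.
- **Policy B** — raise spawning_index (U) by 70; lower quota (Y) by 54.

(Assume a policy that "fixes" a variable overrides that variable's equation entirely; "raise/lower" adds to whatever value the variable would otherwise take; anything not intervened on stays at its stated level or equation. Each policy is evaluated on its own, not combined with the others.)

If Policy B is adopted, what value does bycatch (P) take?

Policy B (U + 70, Y − 54):
  Y = 43 − 54 = -11
  Q = 71
  K = 134 + 4·71 = 418
  U = 0 − 4·(-11) + 3·418 (+70 from intervention) = 1368
  P = 3 + 4·418 − 1368 = 307

307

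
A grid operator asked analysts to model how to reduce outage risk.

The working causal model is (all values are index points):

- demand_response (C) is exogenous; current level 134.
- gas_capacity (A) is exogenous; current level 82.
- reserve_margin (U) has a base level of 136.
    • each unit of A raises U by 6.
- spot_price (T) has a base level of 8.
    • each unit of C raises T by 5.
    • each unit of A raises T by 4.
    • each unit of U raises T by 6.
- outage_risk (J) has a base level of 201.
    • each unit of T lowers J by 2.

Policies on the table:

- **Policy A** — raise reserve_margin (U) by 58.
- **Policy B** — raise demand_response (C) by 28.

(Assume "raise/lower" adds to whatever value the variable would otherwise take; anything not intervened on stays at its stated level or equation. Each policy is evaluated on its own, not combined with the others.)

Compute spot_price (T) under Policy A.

Policy A (U + 58):
  C = 134
  A = 82
  U = 136 + 6·82 (+58 from intervention) = 686
  T = 8 + 5·134 + 4·82 + 6·686 = 5122

5122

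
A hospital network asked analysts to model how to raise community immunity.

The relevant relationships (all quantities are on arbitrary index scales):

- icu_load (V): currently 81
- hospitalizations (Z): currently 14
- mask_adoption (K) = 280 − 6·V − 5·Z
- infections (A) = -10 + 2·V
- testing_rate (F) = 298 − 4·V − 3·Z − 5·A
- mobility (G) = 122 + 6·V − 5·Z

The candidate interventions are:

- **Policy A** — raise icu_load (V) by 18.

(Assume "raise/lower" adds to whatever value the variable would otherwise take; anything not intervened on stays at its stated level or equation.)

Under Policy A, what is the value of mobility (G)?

646

Policy A (V + 18):
  V = 81 + 18 = 99
  Z = 14
  G = 122 + 6·99 − 5·14 = 646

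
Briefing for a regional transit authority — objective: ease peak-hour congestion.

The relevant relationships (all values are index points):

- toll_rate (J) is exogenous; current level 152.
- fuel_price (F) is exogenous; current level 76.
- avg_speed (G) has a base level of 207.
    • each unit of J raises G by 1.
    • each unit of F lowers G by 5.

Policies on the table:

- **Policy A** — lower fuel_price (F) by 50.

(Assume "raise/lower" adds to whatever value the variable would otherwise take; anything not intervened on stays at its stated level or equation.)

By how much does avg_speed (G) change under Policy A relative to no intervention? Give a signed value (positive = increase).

Baseline:
  J = 152
  F = 76
  G = 207 + 152 − 5·76 = -21
Policy A (F − 50):
  J = 152
  F = 76 − 50 = 26
  G = 207 + 152 − 5·26 = 229
Change in G: 229 − (-21) = 250

250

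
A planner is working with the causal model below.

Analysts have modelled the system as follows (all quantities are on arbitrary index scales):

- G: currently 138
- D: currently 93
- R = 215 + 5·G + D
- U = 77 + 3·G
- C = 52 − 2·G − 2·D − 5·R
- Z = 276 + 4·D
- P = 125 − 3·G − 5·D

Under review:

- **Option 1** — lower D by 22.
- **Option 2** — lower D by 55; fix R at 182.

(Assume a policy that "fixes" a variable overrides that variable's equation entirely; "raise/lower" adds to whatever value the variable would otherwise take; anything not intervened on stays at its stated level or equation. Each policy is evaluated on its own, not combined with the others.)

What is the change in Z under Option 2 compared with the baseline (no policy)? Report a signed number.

-220

Baseline:
  D = 93
  Z = 276 + 4·93 = 648
Option 2 (D − 55, R := 182):
  D = 93 − 55 = 38
  Z = 276 + 4·38 = 428
Change in Z: 428 − 648 = -220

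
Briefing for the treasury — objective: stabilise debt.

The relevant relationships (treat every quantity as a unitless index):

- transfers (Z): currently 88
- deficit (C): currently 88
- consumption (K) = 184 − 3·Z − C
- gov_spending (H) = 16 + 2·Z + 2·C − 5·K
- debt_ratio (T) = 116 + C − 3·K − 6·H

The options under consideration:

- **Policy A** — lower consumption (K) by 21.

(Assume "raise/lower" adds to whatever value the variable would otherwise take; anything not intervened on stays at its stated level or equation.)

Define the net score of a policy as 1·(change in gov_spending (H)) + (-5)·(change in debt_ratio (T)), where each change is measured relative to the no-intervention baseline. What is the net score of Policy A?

Baseline:
  Z = 88
  C = 88
  K = 184 − 3·88 − 88 = -168
  H = 16 + 2·88 + 2·88 − 5·(-168) = 1208
  T = 116 + 88 − 3·(-168) − 6·1208 = -6540
Policy A (K − 21):
  Z = 88
  C = 88
  K = 184 − 3·88 − 88 (−21 from intervention) = -189
  H = 16 + 2·88 + 2·88 − 5·(-189) = 1313
  T = 116 + 88 − 3·(-189) − 6·1313 = -7107
ΔH = 1313 − 1208 = 105; ΔT = -7107 − (-6540) = -567
Score = 1·105 + (-5)·(-567) = 2940

2940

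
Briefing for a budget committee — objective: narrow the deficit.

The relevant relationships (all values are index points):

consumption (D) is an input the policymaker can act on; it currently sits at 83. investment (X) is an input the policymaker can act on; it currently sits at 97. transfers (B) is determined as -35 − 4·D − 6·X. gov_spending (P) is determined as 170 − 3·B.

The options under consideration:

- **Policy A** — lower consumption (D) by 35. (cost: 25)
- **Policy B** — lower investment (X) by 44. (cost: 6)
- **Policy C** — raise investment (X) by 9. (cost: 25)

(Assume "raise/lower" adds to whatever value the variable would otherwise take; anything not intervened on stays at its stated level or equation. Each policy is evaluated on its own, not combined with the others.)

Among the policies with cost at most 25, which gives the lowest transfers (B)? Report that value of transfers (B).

Policy A (D − 35):
  D = 83 − 35 = 48
  X = 97
  B = -35 − 4·48 − 6·97 = -809
Policy B (X − 44):
  D = 83
  X = 97 − 44 = 53
  B = -35 − 4·83 − 6·53 = -685
Policy C (X + 9):
  D = 83
  X = 97 + 9 = 106
  B = -35 − 4·83 − 6·106 = -1003
Comparing — Policy A: B=-809, Policy B: B=-685, Policy C: B=-1003. Lowest is -1003 (Policy C).

-1003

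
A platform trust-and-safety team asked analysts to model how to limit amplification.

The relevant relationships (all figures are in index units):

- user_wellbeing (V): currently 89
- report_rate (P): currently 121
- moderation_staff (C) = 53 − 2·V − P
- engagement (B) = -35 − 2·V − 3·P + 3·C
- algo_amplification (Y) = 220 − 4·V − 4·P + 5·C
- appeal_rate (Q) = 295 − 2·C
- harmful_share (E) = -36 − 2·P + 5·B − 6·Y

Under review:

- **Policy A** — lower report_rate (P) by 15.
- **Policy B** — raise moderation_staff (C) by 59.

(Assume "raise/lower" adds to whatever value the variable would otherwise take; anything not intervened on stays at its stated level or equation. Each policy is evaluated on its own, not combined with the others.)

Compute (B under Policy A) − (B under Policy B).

Policy A (P − 15):
  V = 89
  P = 121 − 15 = 106
  C = 53 − 2·89 − 106 = -231
  B = -35 − 2·89 − 3·106 + 3·(-231) = -1224
Policy B (C + 59):
  V = 89
  P = 121
  C = 53 − 2·89 − 121 (+59 from intervention) = -187
  B = -35 − 2·89 − 3·121 + 3·(-187) = -1137
B: -1224 − (-1137) = -87

-87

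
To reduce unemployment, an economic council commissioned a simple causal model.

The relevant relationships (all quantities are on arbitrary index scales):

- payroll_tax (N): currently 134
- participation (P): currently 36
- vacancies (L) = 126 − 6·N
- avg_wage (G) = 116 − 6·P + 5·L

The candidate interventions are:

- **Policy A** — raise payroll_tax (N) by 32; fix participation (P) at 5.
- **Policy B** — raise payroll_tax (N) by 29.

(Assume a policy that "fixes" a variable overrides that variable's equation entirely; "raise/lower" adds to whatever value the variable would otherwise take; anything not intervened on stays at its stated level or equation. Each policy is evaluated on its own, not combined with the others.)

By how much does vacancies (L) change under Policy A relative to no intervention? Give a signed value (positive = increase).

-192

Baseline:
  N = 134
  L = 126 − 6·134 = -678
Policy A (N + 32, P := 5):
  N = 134 + 32 = 166
  L = 126 − 6·166 = -870
Change in L: -870 − (-678) = -192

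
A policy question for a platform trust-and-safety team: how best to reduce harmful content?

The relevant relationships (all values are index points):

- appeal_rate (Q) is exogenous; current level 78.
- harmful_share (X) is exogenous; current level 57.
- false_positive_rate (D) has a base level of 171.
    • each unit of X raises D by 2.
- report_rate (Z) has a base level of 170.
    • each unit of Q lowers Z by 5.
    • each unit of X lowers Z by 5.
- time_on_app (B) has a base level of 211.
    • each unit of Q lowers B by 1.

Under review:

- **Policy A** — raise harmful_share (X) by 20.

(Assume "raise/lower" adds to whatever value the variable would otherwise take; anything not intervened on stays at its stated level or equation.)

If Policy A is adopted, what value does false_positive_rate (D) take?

325

Policy A (X + 20):
  X = 57 + 20 = 77
  D = 171 + 2·77 = 325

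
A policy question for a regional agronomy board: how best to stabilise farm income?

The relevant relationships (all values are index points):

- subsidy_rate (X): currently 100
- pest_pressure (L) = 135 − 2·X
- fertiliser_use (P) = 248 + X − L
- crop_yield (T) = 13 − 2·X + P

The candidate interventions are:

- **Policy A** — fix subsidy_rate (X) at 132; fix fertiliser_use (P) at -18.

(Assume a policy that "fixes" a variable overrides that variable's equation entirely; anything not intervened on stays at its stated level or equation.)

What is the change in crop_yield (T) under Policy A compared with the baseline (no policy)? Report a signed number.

Baseline:
  X = 100
  L = 135 − 2·100 = -65
  P = 248 + 100 − (-65) = 413
  T = 13 − 2·100 + 413 = 226
Policy A (X := 132, P := -18):
  X = 132
  L = 135 − 2·132 = -129
  P = -18
  T = 13 − 2·132 + (-18) = -269
Change in T: -269 − 226 = -495

-495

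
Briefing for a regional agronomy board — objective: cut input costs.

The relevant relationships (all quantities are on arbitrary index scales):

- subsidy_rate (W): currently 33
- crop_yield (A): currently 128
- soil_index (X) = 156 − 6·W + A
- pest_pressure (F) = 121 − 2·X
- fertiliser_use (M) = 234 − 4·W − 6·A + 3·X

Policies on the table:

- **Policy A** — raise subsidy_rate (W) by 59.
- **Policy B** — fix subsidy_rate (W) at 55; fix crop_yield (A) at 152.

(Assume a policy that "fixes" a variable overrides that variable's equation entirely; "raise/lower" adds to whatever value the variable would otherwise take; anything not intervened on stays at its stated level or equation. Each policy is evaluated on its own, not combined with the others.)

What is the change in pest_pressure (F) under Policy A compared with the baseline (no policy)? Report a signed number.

708

Baseline:
  W = 33
  A = 128
  X = 156 − 6·33 + 128 = 86
  F = 121 − 2·86 = -51
Policy A (W + 59):
  W = 33 + 59 = 92
  A = 128
  X = 156 − 6·92 + 128 = -268
  F = 121 − 2·(-268) = 657
Change in F: 657 − (-51) = 708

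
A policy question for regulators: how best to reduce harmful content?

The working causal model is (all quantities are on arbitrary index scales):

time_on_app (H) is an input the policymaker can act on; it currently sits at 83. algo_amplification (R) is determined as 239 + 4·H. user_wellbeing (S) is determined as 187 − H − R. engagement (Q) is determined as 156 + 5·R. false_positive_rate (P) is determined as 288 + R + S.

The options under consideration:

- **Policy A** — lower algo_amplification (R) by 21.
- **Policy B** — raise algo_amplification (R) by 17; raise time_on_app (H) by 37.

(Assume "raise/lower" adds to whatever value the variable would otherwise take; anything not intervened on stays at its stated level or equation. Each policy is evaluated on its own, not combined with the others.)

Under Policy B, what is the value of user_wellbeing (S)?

Policy B (R + 17, H + 37):
  H = 83 + 37 = 120
  R = 239 + 4·120 (+17 from intervention) = 736
  S = 187 − 120 − 736 = -669

-669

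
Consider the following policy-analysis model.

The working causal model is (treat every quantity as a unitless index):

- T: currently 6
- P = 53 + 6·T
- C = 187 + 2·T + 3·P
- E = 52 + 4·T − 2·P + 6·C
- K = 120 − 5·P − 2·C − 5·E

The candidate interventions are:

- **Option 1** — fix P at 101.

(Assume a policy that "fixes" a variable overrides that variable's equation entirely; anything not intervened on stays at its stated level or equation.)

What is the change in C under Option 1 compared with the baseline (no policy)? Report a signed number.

Baseline:
  T = 6
  P = 53 + 6·6 = 89
  C = 187 + 2·6 + 3·89 = 466
Option 1 (P := 101):
  T = 6
  P = 101
  C = 187 + 2·6 + 3·101 = 502
Change in C: 502 − 466 = 36

36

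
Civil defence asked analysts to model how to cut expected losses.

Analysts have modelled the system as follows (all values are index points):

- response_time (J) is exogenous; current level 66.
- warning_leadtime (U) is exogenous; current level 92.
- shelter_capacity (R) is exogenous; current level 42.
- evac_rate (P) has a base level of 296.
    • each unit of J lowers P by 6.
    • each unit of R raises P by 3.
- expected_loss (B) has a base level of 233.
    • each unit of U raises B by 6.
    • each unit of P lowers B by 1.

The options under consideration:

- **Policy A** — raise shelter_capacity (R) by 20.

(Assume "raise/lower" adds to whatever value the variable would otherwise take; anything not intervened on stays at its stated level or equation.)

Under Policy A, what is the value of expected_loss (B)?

699

Policy A (R + 20):
  J = 66
  U = 92
  R = 42 + 20 = 62
  P = 296 − 6·66 + 3·62 = 86
  B = 233 + 6·92 − 86 = 699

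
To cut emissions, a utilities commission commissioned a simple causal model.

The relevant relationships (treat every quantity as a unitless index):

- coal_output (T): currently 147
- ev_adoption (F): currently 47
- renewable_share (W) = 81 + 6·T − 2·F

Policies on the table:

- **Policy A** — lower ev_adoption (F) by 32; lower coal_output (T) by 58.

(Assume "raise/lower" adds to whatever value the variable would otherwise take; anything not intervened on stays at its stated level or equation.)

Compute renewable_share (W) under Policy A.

585

Policy A (F − 32, T − 58):
  T = 147 − 58 = 89
  F = 47 − 32 = 15
  W = 81 + 6·89 − 2·15 = 585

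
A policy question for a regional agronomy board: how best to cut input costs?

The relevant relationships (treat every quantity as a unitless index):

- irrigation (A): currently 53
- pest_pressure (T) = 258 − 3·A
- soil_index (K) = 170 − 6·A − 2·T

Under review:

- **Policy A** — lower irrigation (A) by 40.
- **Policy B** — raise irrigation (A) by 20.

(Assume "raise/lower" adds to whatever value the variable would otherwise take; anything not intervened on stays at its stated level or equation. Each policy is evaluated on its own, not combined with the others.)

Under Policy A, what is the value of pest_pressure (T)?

219

Policy A (A − 40):
  A = 53 − 40 = 13
  T = 258 − 3·13 = 219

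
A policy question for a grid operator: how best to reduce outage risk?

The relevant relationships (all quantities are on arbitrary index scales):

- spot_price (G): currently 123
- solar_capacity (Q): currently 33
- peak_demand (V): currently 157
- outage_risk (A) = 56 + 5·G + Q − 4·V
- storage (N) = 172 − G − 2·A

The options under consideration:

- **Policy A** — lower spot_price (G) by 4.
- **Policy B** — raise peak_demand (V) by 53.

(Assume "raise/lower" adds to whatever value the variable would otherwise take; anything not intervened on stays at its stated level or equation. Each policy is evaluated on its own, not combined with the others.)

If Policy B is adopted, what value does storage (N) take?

321

Policy B (V + 53):
  G = 123
  Q = 33
  V = 157 + 53 = 210
  A = 56 + 5·123 + 33 − 4·210 = -136
  N = 172 − 123 − 2·(-136) = 321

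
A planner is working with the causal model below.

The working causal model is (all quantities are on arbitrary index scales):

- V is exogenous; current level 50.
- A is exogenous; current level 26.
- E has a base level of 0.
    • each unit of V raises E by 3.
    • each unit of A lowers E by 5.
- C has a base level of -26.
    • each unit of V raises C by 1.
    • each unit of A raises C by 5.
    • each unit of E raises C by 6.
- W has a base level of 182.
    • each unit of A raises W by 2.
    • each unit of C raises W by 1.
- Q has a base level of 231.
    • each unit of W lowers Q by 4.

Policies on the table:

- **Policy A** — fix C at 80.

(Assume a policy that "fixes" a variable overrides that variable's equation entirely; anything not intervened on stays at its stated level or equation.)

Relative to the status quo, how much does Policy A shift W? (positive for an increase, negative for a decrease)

Baseline:
  V = 50
  A = 26
  E = 0 + 3·50 − 5·26 = 20
  C = -26 + 50 + 5·26 + 6·20 = 274
  W = 182 + 2·26 + 274 = 508
Policy A (C := 80):
  V = 50
  A = 26
  E = 0 + 3·50 − 5·26 = 20
  C = 80
  W = 182 + 2·26 + 80 = 314
Change in W: 314 − 508 = -194

-194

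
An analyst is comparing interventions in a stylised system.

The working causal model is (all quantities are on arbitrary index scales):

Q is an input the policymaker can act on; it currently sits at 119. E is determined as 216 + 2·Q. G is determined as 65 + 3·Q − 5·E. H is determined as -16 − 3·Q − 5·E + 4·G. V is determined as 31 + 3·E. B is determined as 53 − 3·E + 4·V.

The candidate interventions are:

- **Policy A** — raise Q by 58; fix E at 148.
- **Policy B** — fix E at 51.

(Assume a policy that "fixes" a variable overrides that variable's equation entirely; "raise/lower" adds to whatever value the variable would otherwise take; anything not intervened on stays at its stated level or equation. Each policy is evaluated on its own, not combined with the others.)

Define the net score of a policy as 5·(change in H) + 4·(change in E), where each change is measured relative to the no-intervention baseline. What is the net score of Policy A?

39636

Baseline:
  Q = 119
  E = 216 + 2·119 = 454
  G = 65 + 3·119 − 5·454 = -1848
  H = -16 − 3·119 − 5·454 + 4·(-1848) = -10035
Policy A (Q + 58, E := 148):
  Q = 119 + 58 = 177
  E = 148
  G = 65 + 3·177 − 5·148 = -144
  H = -16 − 3·177 − 5·148 + 4·(-144) = -1863
ΔH = -1863 − (-10035) = 8172; ΔE = 148 − 454 = -306
Score = 5·8172 + 4·(-306) = 39636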